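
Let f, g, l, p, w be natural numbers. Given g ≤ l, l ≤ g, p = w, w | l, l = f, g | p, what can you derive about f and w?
f = w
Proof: g ≤ l and l ≤ g, thus g = l. g | p, so l | p. Since p = w, l | w. Since w | l, w = l. Because l = f, w = f. Then f = w.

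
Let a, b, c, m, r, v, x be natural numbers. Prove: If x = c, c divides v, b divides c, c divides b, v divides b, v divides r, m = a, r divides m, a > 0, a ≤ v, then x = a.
b divides c and c divides b, hence b = c. v divides b, so v divides c. Since c divides v, c = v. Since x = c, x = v. m = a and r divides m, thus r divides a. From v divides r, v divides a. a > 0, so v ≤ a. a ≤ v, so v = a. Since x = v, x = a.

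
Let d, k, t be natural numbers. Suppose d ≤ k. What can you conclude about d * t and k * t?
d * t ≤ k * t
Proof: Since d ≤ k, by multiplying by a non-negative, d * t ≤ k * t.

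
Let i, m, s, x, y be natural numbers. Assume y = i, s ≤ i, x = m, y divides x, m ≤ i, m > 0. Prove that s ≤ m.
Since x = m and y divides x, y divides m. y = i, so i divides m. m > 0, so i ≤ m. m ≤ i, so i = m. Since s ≤ i, s ≤ m.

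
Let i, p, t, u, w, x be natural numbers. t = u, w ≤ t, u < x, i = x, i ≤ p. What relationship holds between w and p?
w < p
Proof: t = u and w ≤ t, therefore w ≤ u. Since u < x, w < x. From i = x and i ≤ p, x ≤ p. w < x, so w < p.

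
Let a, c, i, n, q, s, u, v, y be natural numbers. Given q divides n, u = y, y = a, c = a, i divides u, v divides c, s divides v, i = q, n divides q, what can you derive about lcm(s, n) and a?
lcm(s, n) divides a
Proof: s divides v and v divides c, thus s divides c. c = a, so s divides a. q divides n and n divides q, therefore q = n. Since u = y and i divides u, i divides y. Since y = a, i divides a. i = q, so q divides a. Since q = n, n divides a. s divides a, so lcm(s, n) divides a.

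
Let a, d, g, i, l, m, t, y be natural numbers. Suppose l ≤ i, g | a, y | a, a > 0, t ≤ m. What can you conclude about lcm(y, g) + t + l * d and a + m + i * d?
lcm(y, g) + t + l * d ≤ a + m + i * d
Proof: y | a and g | a, so lcm(y, g) | a. a > 0, so lcm(y, g) ≤ a. l ≤ i, thus l * d ≤ i * d. Since t ≤ m, t + l * d ≤ m + i * d. From lcm(y, g) ≤ a, lcm(y, g) + t + l * d ≤ a + m + i * d.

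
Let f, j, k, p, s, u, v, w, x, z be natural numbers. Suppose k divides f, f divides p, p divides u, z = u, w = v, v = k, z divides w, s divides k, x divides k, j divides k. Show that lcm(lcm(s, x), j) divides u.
Since k divides f and f divides p, k divides p. Since p divides u, k divides u. From w = v and v = k, w = k. Since z divides w, z divides k. From z = u, u divides k. k divides u, so k = u. s divides k and x divides k, hence lcm(s, x) divides k. From j divides k, lcm(lcm(s, x), j) divides k. Since k = u, lcm(lcm(s, x), j) divides u.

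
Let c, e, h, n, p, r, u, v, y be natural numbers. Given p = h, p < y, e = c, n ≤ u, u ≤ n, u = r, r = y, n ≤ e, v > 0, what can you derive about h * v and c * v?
h * v < c * v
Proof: p = h and p < y, hence h < y. Since n ≤ u and u ≤ n, n = u. Since u = r and r = y, u = y. Since n = u, n = y. n ≤ e, so y ≤ e. e = c, so y ≤ c. h < y, so h < c. Since v > 0, by multiplying by a positive, h * v < c * v.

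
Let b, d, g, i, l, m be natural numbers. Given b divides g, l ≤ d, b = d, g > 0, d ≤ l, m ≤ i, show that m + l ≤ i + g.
Since d ≤ l and l ≤ d, d = l. Because b = d, b = l. Because b divides g and g > 0, b ≤ g. b = l, so l ≤ g. From m ≤ i, m + l ≤ i + g.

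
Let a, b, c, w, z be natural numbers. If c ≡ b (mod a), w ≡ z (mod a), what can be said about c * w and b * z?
c * w ≡ b * z (mod a)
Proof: Since c ≡ b (mod a) and w ≡ z (mod a), by multiplying congruences, c * w ≡ b * z (mod a).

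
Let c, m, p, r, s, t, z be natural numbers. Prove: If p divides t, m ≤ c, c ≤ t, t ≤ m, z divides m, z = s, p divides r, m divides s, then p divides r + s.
Because m ≤ c and c ≤ t, m ≤ t. From t ≤ m, t = m. z = s and z divides m, therefore s divides m. Since m divides s, m = s. Since t = m, t = s. p divides t, so p divides s. p divides r, so p divides r + s.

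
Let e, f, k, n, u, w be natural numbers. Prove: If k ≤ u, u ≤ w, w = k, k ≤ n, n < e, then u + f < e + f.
w = k and u ≤ w, therefore u ≤ k. k ≤ u, so k = u. k ≤ n and n < e, therefore k < e. k = u, so u < e. Then u + f < e + f.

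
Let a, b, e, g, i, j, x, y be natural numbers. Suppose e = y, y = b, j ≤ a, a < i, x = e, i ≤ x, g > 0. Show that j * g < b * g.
e = y and y = b, therefore e = b. Since j ≤ a and a < i, j < i. From x = e and i ≤ x, i ≤ e. Since j < i, j < e. e = b, so j < b. Since g > 0, by multiplying by a positive, j * g < b * g.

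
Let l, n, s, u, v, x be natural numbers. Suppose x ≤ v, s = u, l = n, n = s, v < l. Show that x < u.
n = s and s = u, hence n = u. l = n and v < l, hence v < n. x ≤ v, so x < n. Since n = u, x < u.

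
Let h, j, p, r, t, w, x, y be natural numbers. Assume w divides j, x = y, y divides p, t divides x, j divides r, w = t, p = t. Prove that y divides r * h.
x = y and t divides x, thus t divides y. Since p = t and y divides p, y divides t. t divides y, so t = y. w = t, so w = y. From w divides j and j divides r, w divides r. w = y, so y divides r. Then y divides r * h.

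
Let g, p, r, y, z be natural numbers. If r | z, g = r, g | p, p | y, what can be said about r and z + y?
r | z + y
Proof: g | p and p | y, thus g | y. g = r, so r | y. Since r | z, r | z + y.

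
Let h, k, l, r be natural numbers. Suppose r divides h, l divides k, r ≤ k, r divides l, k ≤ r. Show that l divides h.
Because k ≤ r and r ≤ k, k = r. l divides k, so l divides r. r divides l, so r = l. Since r divides h, l divides h.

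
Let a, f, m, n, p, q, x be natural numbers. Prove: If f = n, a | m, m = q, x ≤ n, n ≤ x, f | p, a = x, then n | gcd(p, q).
Because f = n and f | p, n | p. x ≤ n and n ≤ x, thus x = n. a = x and a | m, therefore x | m. From m = q, x | q. Since x = n, n | q. Since n | p, n | gcd(p, q).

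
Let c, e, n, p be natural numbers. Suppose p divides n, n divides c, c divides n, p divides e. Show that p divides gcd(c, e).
Since n divides c and c divides n, n = c. Since p divides n, p divides c. p divides e, so p divides gcd(c, e).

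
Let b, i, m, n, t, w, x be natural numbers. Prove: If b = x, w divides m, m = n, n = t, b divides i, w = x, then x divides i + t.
b = x and b divides i, therefore x divides i. m = n and w divides m, so w divides n. n = t, so w divides t. w = x, so x divides t. Since x divides i, x divides i + t.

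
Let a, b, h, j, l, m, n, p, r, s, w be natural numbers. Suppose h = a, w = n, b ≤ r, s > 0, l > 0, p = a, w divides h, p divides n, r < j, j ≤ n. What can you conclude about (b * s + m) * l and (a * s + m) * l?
(b * s + m) * l < (a * s + m) * l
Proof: h = a and w divides h, therefore w divides a. Since w = n, n divides a. Because p = a and p divides n, a divides n. Because n divides a, n = a. r < j and j ≤ n, hence r < n. b ≤ r, so b < n. Since n = a, b < a. Combined with s > 0, by multiplying by a positive, b * s < a * s. Then b * s + m < a * s + m. Since l > 0, by multiplying by a positive, (b * s + m) * l < (a * s + m) * l.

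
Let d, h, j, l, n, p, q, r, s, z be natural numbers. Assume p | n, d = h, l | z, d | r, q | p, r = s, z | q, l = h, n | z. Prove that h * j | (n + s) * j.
Since z | q and q | p, z | p. p | n, so z | n. n | z, so z = n. Since l = h and l | z, h | z. From z = n, h | n. r = s and d | r, thus d | s. d = h, so h | s. Since h | n, h | n + s. Then h * j | (n + s) * j.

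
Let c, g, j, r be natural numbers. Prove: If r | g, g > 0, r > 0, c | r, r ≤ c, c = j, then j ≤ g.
c | r and r > 0, therefore c ≤ r. r ≤ c, so r = c. Since c = j, r = j. Since r | g, j | g. g > 0, so j ≤ g.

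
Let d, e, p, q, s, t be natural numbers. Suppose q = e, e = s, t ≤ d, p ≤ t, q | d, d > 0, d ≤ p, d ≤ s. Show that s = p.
From q = e and e = s, q = s. From q | d, s | d. Since d > 0, s ≤ d. d ≤ s, so s = d. p ≤ t and t ≤ d, hence p ≤ d. Since d ≤ p, d = p. s = d, so s = p.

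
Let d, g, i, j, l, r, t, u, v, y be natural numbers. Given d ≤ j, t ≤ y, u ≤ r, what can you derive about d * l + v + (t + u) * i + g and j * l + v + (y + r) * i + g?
d * l + v + (t + u) * i + g ≤ j * l + v + (y + r) * i + g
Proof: d ≤ j, thus d * l ≤ j * l. Then d * l + v ≤ j * l + v. t ≤ y and u ≤ r, therefore t + u ≤ y + r. Then (t + u) * i ≤ (y + r) * i. Then (t + u) * i + g ≤ (y + r) * i + g. d * l + v ≤ j * l + v, so d * l + v + (t + u) * i + g ≤ j * l + v + (y + r) * i + g.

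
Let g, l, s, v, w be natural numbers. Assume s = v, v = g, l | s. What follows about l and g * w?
l | g * w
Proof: Since s = v and v = g, s = g. l | s, so l | g. Then l | g * w.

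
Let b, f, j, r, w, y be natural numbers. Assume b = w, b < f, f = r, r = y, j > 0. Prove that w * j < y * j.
f = r and r = y, so f = y. Because b = w and b < f, w < f. f = y, so w < y. Because j > 0, w * j < y * j.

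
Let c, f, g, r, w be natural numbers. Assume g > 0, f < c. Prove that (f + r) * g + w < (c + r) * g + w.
Because f < c, f + r < c + r. Using g > 0, by multiplying by a positive, (f + r) * g < (c + r) * g. Then (f + r) * g + w < (c + r) * g + w.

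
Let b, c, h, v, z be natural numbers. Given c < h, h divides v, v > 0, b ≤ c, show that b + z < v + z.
b ≤ c and c < h, hence b < h. Because h divides v and v > 0, h ≤ v. b < h, so b < v. Then b + z < v + z.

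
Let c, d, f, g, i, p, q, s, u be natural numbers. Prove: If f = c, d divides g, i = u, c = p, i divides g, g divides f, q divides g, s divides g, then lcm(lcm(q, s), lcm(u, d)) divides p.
Because f = c and c = p, f = p. Since q divides g and s divides g, lcm(q, s) divides g. Since i = u and i divides g, u divides g. d divides g, so lcm(u, d) divides g. Because lcm(q, s) divides g, lcm(lcm(q, s), lcm(u, d)) divides g. g divides f, so lcm(lcm(q, s), lcm(u, d)) divides f. Since f = p, lcm(lcm(q, s), lcm(u, d)) divides p.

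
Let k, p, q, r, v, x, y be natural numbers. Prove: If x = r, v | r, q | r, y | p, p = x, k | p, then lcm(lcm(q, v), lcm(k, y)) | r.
q | r and v | r, hence lcm(q, v) | r. k | p and y | p, thus lcm(k, y) | p. Since p = x, lcm(k, y) | x. x = r, so lcm(k, y) | r. Since lcm(q, v) | r, lcm(lcm(q, v), lcm(k, y)) | r.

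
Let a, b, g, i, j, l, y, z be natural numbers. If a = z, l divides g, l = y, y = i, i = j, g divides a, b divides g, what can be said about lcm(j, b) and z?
lcm(j, b) divides z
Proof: Since y = i and i = j, y = j. l = y and l divides g, so y divides g. Because y = j, j divides g. b divides g, so lcm(j, b) divides g. Because a = z and g divides a, g divides z. lcm(j, b) divides g, so lcm(j, b) divides z.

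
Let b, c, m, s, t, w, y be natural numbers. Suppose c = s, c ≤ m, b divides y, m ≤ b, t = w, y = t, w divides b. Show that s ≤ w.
y = t and t = w, hence y = w. Since b divides y, b divides w. w divides b, so b = w. Since c ≤ m and m ≤ b, c ≤ b. Since c = s, s ≤ b. b = w, so s ≤ w.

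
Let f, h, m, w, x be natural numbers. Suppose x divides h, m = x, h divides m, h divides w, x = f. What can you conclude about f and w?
f divides w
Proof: Since m = x and h divides m, h divides x. Since x divides h, h = x. Since x = f, h = f. h divides w, so f divides w.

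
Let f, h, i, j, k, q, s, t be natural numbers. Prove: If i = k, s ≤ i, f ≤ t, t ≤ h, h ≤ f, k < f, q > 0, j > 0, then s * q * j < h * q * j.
i = k and s ≤ i, so s ≤ k. f ≤ t and t ≤ h, therefore f ≤ h. h ≤ f, so f = h. Since k < f, k < h. Because s ≤ k, s < h. Since q > 0, s * q < h * q. Since j > 0, s * q * j < h * q * j.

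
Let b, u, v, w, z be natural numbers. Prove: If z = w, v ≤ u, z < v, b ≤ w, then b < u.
Since z = w and z < v, w < v. Since b ≤ w, b < v. Since v ≤ u, b < u.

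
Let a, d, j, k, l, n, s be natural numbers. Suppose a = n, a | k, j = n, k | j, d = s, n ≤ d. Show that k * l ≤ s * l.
a = n and a | k, hence n | k. j = n and k | j, so k | n. Since n | k, n = k. d = s and n ≤ d, hence n ≤ s. n = k, so k ≤ s. Then k * l ≤ s * l.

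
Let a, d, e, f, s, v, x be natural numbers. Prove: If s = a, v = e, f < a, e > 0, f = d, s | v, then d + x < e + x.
f = d and f < a, thus d < a. Since s = a and s | v, a | v. Since v = e, a | e. Since e > 0, a ≤ e. Since d < a, d < e. Then d + x < e + x.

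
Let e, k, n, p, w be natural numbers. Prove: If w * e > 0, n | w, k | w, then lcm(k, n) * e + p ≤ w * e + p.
k | w and n | w, thus lcm(k, n) | w. Then lcm(k, n) * e | w * e. w * e > 0, so lcm(k, n) * e ≤ w * e. Then lcm(k, n) * e + p ≤ w * e + p.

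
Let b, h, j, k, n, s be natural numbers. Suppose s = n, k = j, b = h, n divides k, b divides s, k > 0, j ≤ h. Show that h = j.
Since s = n and b divides s, b divides n. From n divides k, b divides k. b = h, so h divides k. Since k > 0, h ≤ k. k = j, so h ≤ j. j ≤ h, so h = j.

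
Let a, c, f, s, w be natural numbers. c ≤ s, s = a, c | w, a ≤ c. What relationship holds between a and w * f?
a | w * f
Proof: s = a and c ≤ s, thus c ≤ a. a ≤ c, so c = a. c | w, so a | w. Then a | w * f.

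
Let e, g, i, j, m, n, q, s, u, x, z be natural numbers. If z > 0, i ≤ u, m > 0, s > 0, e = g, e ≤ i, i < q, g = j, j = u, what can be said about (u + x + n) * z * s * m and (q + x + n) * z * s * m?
(u + x + n) * z * s * m < (q + x + n) * z * s * m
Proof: From e = g and g = j, e = j. Since e ≤ i, j ≤ i. Since j = u, u ≤ i. Since i ≤ u, i = u. i < q, so u < q. Then u + x < q + x. Then u + x + n < q + x + n. Combining with z > 0, by multiplying by a positive, (u + x + n) * z < (q + x + n) * z. From s > 0, by multiplying by a positive, (u + x + n) * z * s < (q + x + n) * z * s. Because m > 0, by multiplying by a positive, (u + x + n) * z * s * m < (q + x + n) * z * s * m.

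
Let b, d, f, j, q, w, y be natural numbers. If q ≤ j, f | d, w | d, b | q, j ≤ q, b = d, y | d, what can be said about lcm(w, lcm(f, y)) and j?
lcm(w, lcm(f, y)) | j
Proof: Because f | d and y | d, lcm(f, y) | d. w | d, so lcm(w, lcm(f, y)) | d. q ≤ j and j ≤ q, hence q = j. Since b = d and b | q, d | q. From q = j, d | j. Since lcm(w, lcm(f, y)) | d, lcm(w, lcm(f, y)) | j.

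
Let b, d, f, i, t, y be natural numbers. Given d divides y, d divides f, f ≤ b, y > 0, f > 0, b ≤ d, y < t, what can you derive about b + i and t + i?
b + i < t + i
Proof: d divides f and f > 0, therefore d ≤ f. f ≤ b, so d ≤ b. b ≤ d, so d = b. d divides y and y > 0, so d ≤ y. d = b, so b ≤ y. Since y < t, b < t. Then b + i < t + i.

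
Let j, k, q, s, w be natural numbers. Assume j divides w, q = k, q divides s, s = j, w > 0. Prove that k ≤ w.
s = j and q divides s, hence q divides j. j divides w, so q divides w. Since q = k, k divides w. w > 0, so k ≤ w.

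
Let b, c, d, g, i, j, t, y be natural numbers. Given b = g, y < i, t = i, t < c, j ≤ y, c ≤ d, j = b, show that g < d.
Because j = b and b = g, j = g. Since j ≤ y and y < i, j < i. Because t = i and t < c, i < c. From j < i, j < c. j = g, so g < c. Since c ≤ d, g < d.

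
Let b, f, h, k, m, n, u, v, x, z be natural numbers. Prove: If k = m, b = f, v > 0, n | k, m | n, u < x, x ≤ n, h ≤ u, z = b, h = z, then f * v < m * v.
Since z = b and b = f, z = f. From k = m and n | k, n | m. m | n, so n = m. h = z and h ≤ u, hence z ≤ u. Since u < x, z < x. Since x ≤ n, z < n. n = m, so z < m. Because z = f, f < m. Since v > 0, f * v < m * v.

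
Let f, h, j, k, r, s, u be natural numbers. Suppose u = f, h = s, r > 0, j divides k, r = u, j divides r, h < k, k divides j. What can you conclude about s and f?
s < f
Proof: h = s and h < k, thus s < k. r = u and u = f, so r = f. From j divides k and k divides j, j = k. j divides r, so k divides r. r > 0, so k ≤ r. r = f, so k ≤ f. Since s < k, s < f.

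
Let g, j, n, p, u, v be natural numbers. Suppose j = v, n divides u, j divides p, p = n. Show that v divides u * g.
p = n and j divides p, so j divides n. Since j = v, v divides n. Since n divides u, v divides u. Then v divides u * g.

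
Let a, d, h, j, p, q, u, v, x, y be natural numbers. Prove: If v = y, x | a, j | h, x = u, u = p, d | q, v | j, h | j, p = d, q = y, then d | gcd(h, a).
q = y and d | q, thus d | y. j | h and h | j, thus j = h. v = y and v | j, thus y | j. j = h, so y | h. Since d | y, d | h. Because x = u and x | a, u | a. u = p, so p | a. p = d, so d | a. From d | h, d | gcd(h, a).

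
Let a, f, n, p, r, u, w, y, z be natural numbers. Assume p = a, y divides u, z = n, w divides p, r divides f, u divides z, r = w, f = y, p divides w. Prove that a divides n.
From w divides p and p divides w, w = p. Since p = a, w = a. Since f = y and r divides f, r divides y. Since r = w, w divides y. Because w = a, a divides y. y divides u and u divides z, hence y divides z. z = n, so y divides n. a divides y, so a divides n.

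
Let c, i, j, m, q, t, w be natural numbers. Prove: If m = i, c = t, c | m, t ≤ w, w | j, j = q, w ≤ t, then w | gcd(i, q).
t ≤ w and w ≤ t, therefore t = w. c = t, so c = w. m = i and c | m, therefore c | i. Since c = w, w | i. Because j = q and w | j, w | q. Since w | i, w | gcd(i, q).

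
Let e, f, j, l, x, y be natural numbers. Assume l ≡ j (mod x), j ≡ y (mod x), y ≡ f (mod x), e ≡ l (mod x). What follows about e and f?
e ≡ f (mod x)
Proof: Because e ≡ l (mod x) and l ≡ j (mod x), e ≡ j (mod x). j ≡ y (mod x), so e ≡ y (mod x). Since y ≡ f (mod x), e ≡ f (mod x).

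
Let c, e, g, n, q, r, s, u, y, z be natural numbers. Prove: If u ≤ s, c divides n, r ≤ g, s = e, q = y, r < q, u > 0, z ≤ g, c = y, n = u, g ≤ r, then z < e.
r ≤ g and g ≤ r, thus r = g. q = y and r < q, hence r < y. Since r = g, g < y. From z ≤ g, z < y. n = u and c divides n, therefore c divides u. c = y, so y divides u. u > 0, so y ≤ u. s = e and u ≤ s, thus u ≤ e. From y ≤ u, y ≤ e. Since z < y, z < e.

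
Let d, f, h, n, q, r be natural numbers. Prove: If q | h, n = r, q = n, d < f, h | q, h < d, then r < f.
h | q and q | h, so h = q. Since q = n, h = n. n = r, so h = r. h < d, so r < d. d < f, so r < f.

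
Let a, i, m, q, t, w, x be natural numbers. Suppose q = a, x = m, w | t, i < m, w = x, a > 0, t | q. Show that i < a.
w | t and t | q, so w | q. Since w = x, x | q. q = a, so x | a. Since x = m, m | a. a > 0, so m ≤ a. i < m, so i < a.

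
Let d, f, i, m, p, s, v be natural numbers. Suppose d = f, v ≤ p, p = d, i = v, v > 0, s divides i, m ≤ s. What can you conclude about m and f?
m ≤ f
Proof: Since p = d and d = f, p = f. Since i = v and s divides i, s divides v. v > 0, so s ≤ v. Since v ≤ p, s ≤ p. Since p = f, s ≤ f. Because m ≤ s, m ≤ f.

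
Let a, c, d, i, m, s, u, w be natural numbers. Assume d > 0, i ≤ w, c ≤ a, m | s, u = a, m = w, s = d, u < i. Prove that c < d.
u = a and u < i, hence a < i. Because s = d and m | s, m | d. d > 0, so m ≤ d. Since m = w, w ≤ d. i ≤ w, so i ≤ d. a < i, so a < d. c ≤ a, so c < d.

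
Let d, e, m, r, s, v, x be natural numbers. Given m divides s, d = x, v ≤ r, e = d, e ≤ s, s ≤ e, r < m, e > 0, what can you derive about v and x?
v < x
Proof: e = d and d = x, thus e = x. s ≤ e and e ≤ s, thus s = e. Since m divides s, m divides e. Because e > 0, m ≤ e. Since r < m, r < e. v ≤ r, so v < e. e = x, so v < x.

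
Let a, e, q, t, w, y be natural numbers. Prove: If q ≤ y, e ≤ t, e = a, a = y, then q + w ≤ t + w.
e = a and e ≤ t, therefore a ≤ t. a = y, so y ≤ t. Since q ≤ y, q ≤ t. Then q + w ≤ t + w.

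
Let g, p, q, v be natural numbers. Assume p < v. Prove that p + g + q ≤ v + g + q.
p < v, therefore p + g < v + g. Then p + g + q < v + g + q. Then p + g + q ≤ v + g + q.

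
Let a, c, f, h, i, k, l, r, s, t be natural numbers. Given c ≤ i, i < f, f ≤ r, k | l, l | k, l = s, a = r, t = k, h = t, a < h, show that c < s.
c ≤ i and i < f, so c < f. From f ≤ r, c < r. k | l and l | k, thus k = l. Since l = s, k = s. h = t and a < h, therefore a < t. Since t = k, a < k. a = r, so r < k. Because k = s, r < s. c < r, so c < s.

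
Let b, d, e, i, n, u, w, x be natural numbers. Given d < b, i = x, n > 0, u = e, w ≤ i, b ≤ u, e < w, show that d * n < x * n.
From d < b and b ≤ u, d < u. u = e, so d < e. Since e < w and w ≤ i, e < i. i = x, so e < x. Since d < e, d < x. n > 0, so d * n < x * n.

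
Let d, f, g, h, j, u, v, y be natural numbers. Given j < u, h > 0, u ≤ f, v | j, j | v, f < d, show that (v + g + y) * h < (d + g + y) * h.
Because j | v and v | j, j = v. Since j < u, v < u. u ≤ f, so v < f. Since f < d, v < d. Then v + g < d + g. Then v + g + y < d + g + y. Since h > 0, (v + g + y) * h < (d + g + y) * h.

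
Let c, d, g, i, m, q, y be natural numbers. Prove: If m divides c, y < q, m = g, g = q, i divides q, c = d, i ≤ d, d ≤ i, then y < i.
m = g and g = q, hence m = q. From d ≤ i and i ≤ d, d = i. Since c = d, c = i. Since m divides c, m divides i. From m = q, q divides i. From i divides q, q = i. y < q, so y < i.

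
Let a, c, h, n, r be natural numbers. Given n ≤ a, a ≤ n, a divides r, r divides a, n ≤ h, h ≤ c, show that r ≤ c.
Because n ≤ a and a ≤ n, n = a. a divides r and r divides a, thus a = r. From n = a, n = r. Since n ≤ h, r ≤ h. From h ≤ c, r ≤ c.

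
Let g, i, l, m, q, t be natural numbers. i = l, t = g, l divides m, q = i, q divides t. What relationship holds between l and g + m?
l divides g + m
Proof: From q = i and q divides t, i divides t. Because t = g, i divides g. i = l, so l divides g. l divides m, so l divides g + m.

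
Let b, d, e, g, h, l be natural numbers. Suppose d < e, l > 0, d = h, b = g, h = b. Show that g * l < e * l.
h = b and b = g, therefore h = g. d = h and d < e, thus h < e. Since h = g, g < e. Since l > 0, g * l < e * l.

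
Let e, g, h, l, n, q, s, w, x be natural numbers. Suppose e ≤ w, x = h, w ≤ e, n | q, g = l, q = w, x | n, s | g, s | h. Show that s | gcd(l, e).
g = l and s | g, therefore s | l. w ≤ e and e ≤ w, therefore w = e. Since q = w, q = e. Because x = h and x | n, h | n. Since s | h, s | n. Since n | q, s | q. q = e, so s | e. s | l, so s | gcd(l, e).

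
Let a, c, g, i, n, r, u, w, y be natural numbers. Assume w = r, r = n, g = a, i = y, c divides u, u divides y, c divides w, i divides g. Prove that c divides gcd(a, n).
c divides u and u divides y, hence c divides y. Because i = y and i divides g, y divides g. Since c divides y, c divides g. g = a, so c divides a. w = r and r = n, thus w = n. Since c divides w, c divides n. Since c divides a, c divides gcd(a, n).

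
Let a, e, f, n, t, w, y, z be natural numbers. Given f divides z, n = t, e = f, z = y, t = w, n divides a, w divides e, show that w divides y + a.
e = f and w divides e, so w divides f. Since z = y and f divides z, f divides y. w divides f, so w divides y. From n = t and n divides a, t divides a. Since t = w, w divides a. Since w divides y, w divides y + a.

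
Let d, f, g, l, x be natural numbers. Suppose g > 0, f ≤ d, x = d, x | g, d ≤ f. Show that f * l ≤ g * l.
d ≤ f and f ≤ d, thus d = f. Because x = d and x | g, d | g. g > 0, so d ≤ g. Because d = f, f ≤ g. Then f * l ≤ g * l.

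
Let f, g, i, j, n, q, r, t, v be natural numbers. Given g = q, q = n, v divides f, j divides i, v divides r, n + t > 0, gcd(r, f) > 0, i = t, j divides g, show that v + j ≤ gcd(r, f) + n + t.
Since v divides r and v divides f, v divides gcd(r, f). From gcd(r, f) > 0, v ≤ gcd(r, f). g = q and q = n, hence g = n. j divides g, so j divides n. i = t and j divides i, therefore j divides t. Since j divides n, j divides n + t. n + t > 0, so j ≤ n + t. v ≤ gcd(r, f), so v + j ≤ gcd(r, f) + n + t.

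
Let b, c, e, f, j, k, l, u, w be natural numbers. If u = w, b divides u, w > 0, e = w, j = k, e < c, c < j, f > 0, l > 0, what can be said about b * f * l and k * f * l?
b * f * l < k * f * l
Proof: Because u = w and b divides u, b divides w. Since w > 0, b ≤ w. e < c and c < j, so e < j. From j = k, e < k. From e = w, w < k. b ≤ w, so b < k. Since f > 0, by multiplying by a positive, b * f < k * f. Since l > 0, by multiplying by a positive, b * f * l < k * f * l.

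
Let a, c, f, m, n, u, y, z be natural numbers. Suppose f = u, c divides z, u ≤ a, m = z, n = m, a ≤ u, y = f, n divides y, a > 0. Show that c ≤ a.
u ≤ a and a ≤ u, hence u = a. n = m and m = z, therefore n = z. y = f and f = u, thus y = u. Because n divides y, n divides u. Because n = z, z divides u. Since c divides z, c divides u. u = a, so c divides a. Since a > 0, c ≤ a.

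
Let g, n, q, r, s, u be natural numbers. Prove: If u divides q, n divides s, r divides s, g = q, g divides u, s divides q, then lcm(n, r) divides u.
n divides s and r divides s, hence lcm(n, r) divides s. From g = q and g divides u, q divides u. Since u divides q, q = u. s divides q, so s divides u. Since lcm(n, r) divides s, lcm(n, r) divides u.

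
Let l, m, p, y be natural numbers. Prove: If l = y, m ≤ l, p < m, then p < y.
l = y and m ≤ l, hence m ≤ y. Since p < m, p < y.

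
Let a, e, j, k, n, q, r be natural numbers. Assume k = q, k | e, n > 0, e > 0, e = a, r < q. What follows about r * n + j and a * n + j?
r * n + j < a * n + j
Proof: From k | e and e > 0, k ≤ e. k = q, so q ≤ e. Since r < q, r < e. e = a, so r < a. From n > 0, r * n < a * n. Then r * n + j < a * n + j.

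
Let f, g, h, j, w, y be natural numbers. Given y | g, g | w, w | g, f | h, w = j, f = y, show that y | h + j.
Because f = y and f | h, y | h. g | w and w | g, so g = w. y | g, so y | w. w = j, so y | j. Since y | h, y | h + j.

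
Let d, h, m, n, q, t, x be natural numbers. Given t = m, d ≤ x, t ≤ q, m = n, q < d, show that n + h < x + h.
From t = m and m = n, t = n. Because t ≤ q and q < d, t < d. d ≤ x, so t < x. Since t = n, n < x. Then n + h < x + h.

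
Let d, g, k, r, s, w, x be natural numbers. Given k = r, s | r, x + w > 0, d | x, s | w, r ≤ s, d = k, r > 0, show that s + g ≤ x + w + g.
s | r and r > 0, thus s ≤ r. Because r ≤ s, r = s. Since k = r, k = s. Because d = k and d | x, k | x. Since k = s, s | x. s | w, so s | x + w. Since x + w > 0, s ≤ x + w. Then s + g ≤ x + w + g.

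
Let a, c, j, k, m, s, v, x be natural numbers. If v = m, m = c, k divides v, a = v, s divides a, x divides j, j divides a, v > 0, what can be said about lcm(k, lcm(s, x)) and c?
lcm(k, lcm(s, x)) ≤ c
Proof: v = m and m = c, therefore v = c. x divides j and j divides a, so x divides a. s divides a, so lcm(s, x) divides a. Since a = v, lcm(s, x) divides v. k divides v, so lcm(k, lcm(s, x)) divides v. v > 0, so lcm(k, lcm(s, x)) ≤ v. v = c, so lcm(k, lcm(s, x)) ≤ c.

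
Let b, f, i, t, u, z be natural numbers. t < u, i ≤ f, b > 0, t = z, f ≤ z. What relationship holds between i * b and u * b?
i * b < u * b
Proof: Because i ≤ f and f ≤ z, i ≤ z. t = z and t < u, thus z < u. Because i ≤ z, i < u. Combined with b > 0, by multiplying by a positive, i * b < u * b.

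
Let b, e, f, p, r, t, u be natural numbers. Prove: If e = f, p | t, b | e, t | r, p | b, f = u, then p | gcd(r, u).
p | t and t | r, so p | r. From e = f and f = u, e = u. p | b and b | e, thus p | e. Since e = u, p | u. From p | r, p | gcd(r, u).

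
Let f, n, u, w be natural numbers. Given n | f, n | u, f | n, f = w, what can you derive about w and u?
w | u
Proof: n | f and f | n, hence n = f. Since f = w, n = w. Since n | u, w | u.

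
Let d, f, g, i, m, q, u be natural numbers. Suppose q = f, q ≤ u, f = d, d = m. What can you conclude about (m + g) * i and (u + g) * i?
(m + g) * i ≤ (u + g) * i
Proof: q = f and q ≤ u, therefore f ≤ u. Since f = d, d ≤ u. d = m, so m ≤ u. Then m + g ≤ u + g. By multiplying by a non-negative, (m + g) * i ≤ (u + g) * i.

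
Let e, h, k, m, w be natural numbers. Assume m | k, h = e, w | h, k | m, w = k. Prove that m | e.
k | m and m | k, hence k = m. w = k, so w = m. h = e and w | h, thus w | e. w = m, so m | e.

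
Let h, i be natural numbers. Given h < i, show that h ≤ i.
h < i. By strict implies non-strict, h ≤ i.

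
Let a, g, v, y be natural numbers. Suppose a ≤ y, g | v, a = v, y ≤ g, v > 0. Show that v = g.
Since a = v and a ≤ y, v ≤ y. Since y ≤ g, v ≤ g. Since g | v and v > 0, g ≤ v. Since v ≤ g, v = g.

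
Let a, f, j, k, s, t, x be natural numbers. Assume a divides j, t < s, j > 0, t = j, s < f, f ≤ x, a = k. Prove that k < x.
a = k and a divides j, hence k divides j. j > 0, so k ≤ j. s < f and f ≤ x, thus s < x. t < s, so t < x. t = j, so j < x. Since k ≤ j, k < x.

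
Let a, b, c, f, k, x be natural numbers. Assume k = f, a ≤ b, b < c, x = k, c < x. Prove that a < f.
a ≤ b and b < c, so a < c. Since x = k and c < x, c < k. Since a < c, a < k. k = f, so a < f.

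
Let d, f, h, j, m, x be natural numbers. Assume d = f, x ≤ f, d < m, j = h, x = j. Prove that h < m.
x = j and j = h, thus x = h. Since d = f and d < m, f < m. x ≤ f, so x < m. x = h, so h < m.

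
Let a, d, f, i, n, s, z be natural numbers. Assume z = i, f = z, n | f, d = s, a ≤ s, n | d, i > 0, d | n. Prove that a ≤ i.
n | d and d | n, thus n = d. From d = s, n = s. f = z and z = i, hence f = i. n | f, so n | i. n = s, so s | i. Since i > 0, s ≤ i. a ≤ s, so a ≤ i.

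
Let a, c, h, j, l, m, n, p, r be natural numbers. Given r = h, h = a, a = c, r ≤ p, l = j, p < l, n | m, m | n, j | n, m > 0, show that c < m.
Because r = h and h = a, r = a. a = c, so r = c. l = j and p < l, so p < j. Since r ≤ p, r < j. From n | m and m | n, n = m. Since j | n, j | m. m > 0, so j ≤ m. r < j, so r < m. r = c, so c < m.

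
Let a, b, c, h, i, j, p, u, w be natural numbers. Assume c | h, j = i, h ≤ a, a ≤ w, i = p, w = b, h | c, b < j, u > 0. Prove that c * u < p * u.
h | c and c | h, therefore h = c. Since j = i and i = p, j = p. w = b and a ≤ w, thus a ≤ b. Since b < j, a < j. Because j = p, a < p. Since h ≤ a, h < p. From h = c, c < p. u > 0, so c * u < p * u.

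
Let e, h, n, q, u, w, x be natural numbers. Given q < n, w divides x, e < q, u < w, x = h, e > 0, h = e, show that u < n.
x = h and h = e, therefore x = e. w divides x, so w divides e. e > 0, so w ≤ e. Since u < w, u < e. Since e < q, u < q. Since q < n, u < n.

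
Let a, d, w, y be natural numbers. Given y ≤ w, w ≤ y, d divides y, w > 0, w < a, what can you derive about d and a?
d < a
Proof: Because y ≤ w and w ≤ y, y = w. d divides y, so d divides w. From w > 0, d ≤ w. w < a, so d < a.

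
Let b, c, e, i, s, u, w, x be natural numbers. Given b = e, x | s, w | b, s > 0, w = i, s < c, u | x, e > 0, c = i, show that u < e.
u | x and x | s, hence u | s. Since s > 0, u ≤ s. From c = i and s < c, s < i. u ≤ s, so u < i. b = e and w | b, hence w | e. Since w = i, i | e. e > 0, so i ≤ e. Because u < i, u < e.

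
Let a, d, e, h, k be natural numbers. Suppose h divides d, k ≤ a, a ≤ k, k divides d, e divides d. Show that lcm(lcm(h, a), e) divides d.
k ≤ a and a ≤ k, hence k = a. Since k divides d, a divides d. Since h divides d, lcm(h, a) divides d. e divides d, so lcm(lcm(h, a), e) divides d.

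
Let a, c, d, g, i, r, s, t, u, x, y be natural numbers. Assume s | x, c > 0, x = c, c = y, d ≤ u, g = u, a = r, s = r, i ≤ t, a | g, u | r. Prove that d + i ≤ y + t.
a = r and a | g, thus r | g. Since g = u, r | u. Because u | r, r = u. Since s = r, s = u. x = c and s | x, so s | c. Since c > 0, s ≤ c. s = u, so u ≤ c. Since c = y, u ≤ y. Since d ≤ u, d ≤ y. i ≤ t, so d + i ≤ y + t.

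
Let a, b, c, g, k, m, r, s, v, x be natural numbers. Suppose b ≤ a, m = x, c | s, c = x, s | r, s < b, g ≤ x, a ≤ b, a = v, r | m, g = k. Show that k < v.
b ≤ a and a ≤ b, therefore b = a. From a = v, b = v. g = k and g ≤ x, so k ≤ x. s | r and r | m, hence s | m. Since m = x, s | x. c = x and c | s, thus x | s. s | x, so s = x. Since s < b, x < b. Because k ≤ x, k < b. b = v, so k < v.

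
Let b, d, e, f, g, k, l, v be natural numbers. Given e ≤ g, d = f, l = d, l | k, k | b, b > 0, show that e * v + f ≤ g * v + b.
e ≤ g, hence e * v ≤ g * v. l = d and l | k, hence d | k. Because k | b, d | b. b > 0, so d ≤ b. Because d = f, f ≤ b. e * v ≤ g * v, so e * v + f ≤ g * v + b.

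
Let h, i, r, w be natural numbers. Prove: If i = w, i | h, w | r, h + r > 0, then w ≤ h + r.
i = w and i | h, so w | h. w | r, so w | h + r. h + r > 0, so w ≤ h + r.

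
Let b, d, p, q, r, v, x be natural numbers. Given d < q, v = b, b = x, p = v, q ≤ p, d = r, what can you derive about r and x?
r < x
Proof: Because v = b and b = x, v = x. d = r and d < q, thus r < q. p = v and q ≤ p, thus q ≤ v. r < q, so r < v. Because v = x, r < x.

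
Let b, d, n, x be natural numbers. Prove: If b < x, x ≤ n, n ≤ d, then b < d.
From x ≤ n and n ≤ d, x ≤ d. Since b < x, b < d.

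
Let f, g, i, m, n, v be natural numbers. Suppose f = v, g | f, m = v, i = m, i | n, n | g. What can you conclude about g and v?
g = v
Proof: From f = v and g | f, g | v. Since i = m and i | n, m | n. m = v, so v | n. n | g, so v | g. Since g | v, g = v.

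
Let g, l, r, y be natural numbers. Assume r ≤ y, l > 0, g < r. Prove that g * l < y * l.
g < r and r ≤ y, hence g < y. l > 0, so g * l < y * l.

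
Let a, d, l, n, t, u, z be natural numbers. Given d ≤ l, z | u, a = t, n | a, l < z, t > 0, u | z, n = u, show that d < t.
Since z | u and u | z, z = u. l < z, so l < u. Since d ≤ l, d < u. a = t and n | a, so n | t. Since t > 0, n ≤ t. Since n = u, u ≤ t. d < u, so d < t.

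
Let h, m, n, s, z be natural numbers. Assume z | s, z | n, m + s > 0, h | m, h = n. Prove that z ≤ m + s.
h = n and h | m, thus n | m. z | n, so z | m. Since z | s, z | m + s. Since m + s > 0, z ≤ m + s.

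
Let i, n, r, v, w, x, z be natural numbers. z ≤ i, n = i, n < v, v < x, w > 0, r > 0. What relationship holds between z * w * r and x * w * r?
z * w * r < x * w * r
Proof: n < v and v < x, so n < x. n = i, so i < x. z ≤ i, so z < x. w > 0, so z * w < x * w. Since r > 0, z * w * r < x * w * r.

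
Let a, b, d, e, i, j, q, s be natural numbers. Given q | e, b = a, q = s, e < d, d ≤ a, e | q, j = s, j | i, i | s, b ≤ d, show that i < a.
e | q and q | e, thus e = q. q = s, so e = s. j = s and j | i, so s | i. Since i | s, s = i. Since e = s, e = i. b = a and b ≤ d, so a ≤ d. Since d ≤ a, d = a. Since e < d, e < a. Since e = i, i < a.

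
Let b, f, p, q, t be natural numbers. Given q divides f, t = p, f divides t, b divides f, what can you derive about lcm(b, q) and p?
lcm(b, q) divides p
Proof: Since b divides f and q divides f, lcm(b, q) divides f. t = p and f divides t, so f divides p. Since lcm(b, q) divides f, lcm(b, q) divides p.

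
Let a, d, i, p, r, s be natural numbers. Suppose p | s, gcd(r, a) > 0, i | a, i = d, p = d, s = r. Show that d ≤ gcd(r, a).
Because s = r and p | s, p | r. p = d, so d | r. Since i = d and i | a, d | a. Since d | r, d | gcd(r, a). Since gcd(r, a) > 0, d ≤ gcd(r, a).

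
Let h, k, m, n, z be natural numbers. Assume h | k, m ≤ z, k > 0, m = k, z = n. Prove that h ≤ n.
Since h | k and k > 0, h ≤ k. Because m = k and m ≤ z, k ≤ z. h ≤ k, so h ≤ z. Since z = n, h ≤ n.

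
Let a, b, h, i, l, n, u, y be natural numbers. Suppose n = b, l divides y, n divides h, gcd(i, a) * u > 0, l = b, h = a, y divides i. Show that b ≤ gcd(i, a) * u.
From l = b and l divides y, b divides y. Since y divides i, b divides i. Because h = a and n divides h, n divides a. Since n = b, b divides a. b divides i, so b divides gcd(i, a). Then b divides gcd(i, a) * u. Because gcd(i, a) * u > 0, b ≤ gcd(i, a) * u.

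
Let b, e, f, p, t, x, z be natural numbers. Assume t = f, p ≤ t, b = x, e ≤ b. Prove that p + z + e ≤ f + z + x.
Because t = f and p ≤ t, p ≤ f. Then p + z ≤ f + z. b = x and e ≤ b, therefore e ≤ x. p + z ≤ f + z, so p + z + e ≤ f + z + x.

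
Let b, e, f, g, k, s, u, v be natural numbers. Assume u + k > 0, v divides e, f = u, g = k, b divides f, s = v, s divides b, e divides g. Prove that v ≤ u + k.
Because s = v and s divides b, v divides b. b divides f, so v divides f. Because f = u, v divides u. g = k and e divides g, hence e divides k. Because v divides e, v divides k. v divides u, so v divides u + k. Since u + k > 0, v ≤ u + k.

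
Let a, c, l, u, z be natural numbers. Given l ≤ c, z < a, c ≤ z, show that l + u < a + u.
l ≤ c and c ≤ z, hence l ≤ z. Since z < a, l < a. Then l + u < a + u.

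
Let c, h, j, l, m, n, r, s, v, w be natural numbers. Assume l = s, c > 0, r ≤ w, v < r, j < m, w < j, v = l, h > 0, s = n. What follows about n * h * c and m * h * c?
n * h * c < m * h * c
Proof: Since l = s and s = n, l = n. v = l, so v = n. r ≤ w and w < j, therefore r < j. v < r, so v < j. j < m, so v < m. Since v = n, n < m. Since h > 0, n * h < m * h. Since c > 0, n * h * c < m * h * c.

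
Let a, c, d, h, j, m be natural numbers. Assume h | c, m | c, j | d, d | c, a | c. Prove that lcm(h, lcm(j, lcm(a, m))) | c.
j | d and d | c, hence j | c. a | c and m | c, therefore lcm(a, m) | c. Since j | c, lcm(j, lcm(a, m)) | c. h | c, so lcm(h, lcm(j, lcm(a, m))) | c.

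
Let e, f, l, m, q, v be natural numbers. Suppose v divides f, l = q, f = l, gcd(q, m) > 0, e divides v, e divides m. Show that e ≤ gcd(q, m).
f = l and v divides f, therefore v divides l. e divides v, so e divides l. Since l = q, e divides q. Since e divides m, e divides gcd(q, m). gcd(q, m) > 0, so e ≤ gcd(q, m).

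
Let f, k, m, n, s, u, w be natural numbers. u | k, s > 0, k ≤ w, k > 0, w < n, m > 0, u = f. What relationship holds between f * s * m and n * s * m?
f * s * m < n * s * m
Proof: Because u | k and k > 0, u ≤ k. k ≤ w, so u ≤ w. Since u = f, f ≤ w. Since w < n, f < n. Since s > 0, f * s < n * s. Since m > 0, f * s * m < n * s * m.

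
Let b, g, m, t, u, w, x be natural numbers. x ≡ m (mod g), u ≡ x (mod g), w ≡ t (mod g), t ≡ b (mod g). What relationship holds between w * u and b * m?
w * u ≡ b * m (mod g)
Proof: w ≡ t (mod g) and t ≡ b (mod g), therefore w ≡ b (mod g). Because u ≡ x (mod g) and x ≡ m (mod g), u ≡ m (mod g). w ≡ b (mod g), so w * u ≡ b * m (mod g).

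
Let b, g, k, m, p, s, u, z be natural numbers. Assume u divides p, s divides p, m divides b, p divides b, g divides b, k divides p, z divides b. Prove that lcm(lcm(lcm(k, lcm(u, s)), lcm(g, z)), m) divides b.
u divides p and s divides p, therefore lcm(u, s) divides p. k divides p, so lcm(k, lcm(u, s)) divides p. p divides b, so lcm(k, lcm(u, s)) divides b. g divides b and z divides b, hence lcm(g, z) divides b. Since lcm(k, lcm(u, s)) divides b, lcm(lcm(k, lcm(u, s)), lcm(g, z)) divides b. Since m divides b, lcm(lcm(lcm(k, lcm(u, s)), lcm(g, z)), m) divides b.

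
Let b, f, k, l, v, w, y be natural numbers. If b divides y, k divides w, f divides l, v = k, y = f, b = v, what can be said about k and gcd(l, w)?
k divides gcd(l, w)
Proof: From y = f and b divides y, b divides f. From f divides l, b divides l. b = v, so v divides l. v = k, so k divides l. From k divides w, k divides gcd(l, w).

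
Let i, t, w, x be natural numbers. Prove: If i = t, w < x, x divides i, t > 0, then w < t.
i = t and x divides i, hence x divides t. Because t > 0, x ≤ t. Since w < x, w < t.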